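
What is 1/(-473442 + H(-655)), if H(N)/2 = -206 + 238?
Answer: -1/473378 ≈ -2.1125e-6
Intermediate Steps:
H(N) = 64 (H(N) = 2*(-206 + 238) = 2*32 = 64)
1/(-473442 + H(-655)) = 1/(-473442 + 64) = 1/(-473378) = -1/473378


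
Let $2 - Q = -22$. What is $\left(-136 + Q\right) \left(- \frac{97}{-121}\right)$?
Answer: $- \frac{10864}{121} \approx -89.785$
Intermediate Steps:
$Q = 24$ ($Q = 2 - -22 = 2 + 22 = 24$)
$\left(-136 + Q\right) \left(- \frac{97}{-121}\right) = \left(-136 + 24\right) \left(- \frac{97}{-121}\right) = - 112 \left(\left(-97\right) \left(- \frac{1}{121}\right)\right) = \left(-112\right) \frac{97}{121} = - \frac{10864}{121}$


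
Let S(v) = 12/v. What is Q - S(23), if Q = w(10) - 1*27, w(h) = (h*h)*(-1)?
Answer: -2933/23 ≈ -127.52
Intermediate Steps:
w(h) = -h² (w(h) = h²*(-1) = -h²)
Q = -127 (Q = -1*10² - 1*27 = -1*100 - 27 = -100 - 27 = -127)
Q - S(23) = -127 - 12/23 = -2933/23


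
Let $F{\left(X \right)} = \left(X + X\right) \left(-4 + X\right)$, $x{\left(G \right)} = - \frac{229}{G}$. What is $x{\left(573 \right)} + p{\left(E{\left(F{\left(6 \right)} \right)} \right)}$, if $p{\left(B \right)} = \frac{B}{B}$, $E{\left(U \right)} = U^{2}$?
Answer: $\frac{344}{573} \approx 0.60035$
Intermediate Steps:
$F{\left(X \right)} = 2 X \left(-4 + X\right)$
$p{\left(B \right)} = 1$
$x{\left(573 \right)} + p{\left(E{\left(F{\left(6 \right)} \right)} \right)} = - \frac{229}{573} + 1 = \frac{344}{573}$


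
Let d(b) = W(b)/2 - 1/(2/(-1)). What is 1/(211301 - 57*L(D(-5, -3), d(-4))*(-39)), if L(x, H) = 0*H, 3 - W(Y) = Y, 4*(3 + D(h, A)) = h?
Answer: 1/211301 ≈ 4.7326e-6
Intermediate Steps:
D(h, A) = -3 + h/4
W(Y) = 3 - Y
d(b) = 2 - b/2 (d(b) = (3 - b)/2 - 1/(2/(-1)) = (3 - b)*(½) - 1/(2*(-1)) = (3/2 - b/2) - 1/(-2) = (3/2 - b/2) - 1*(-½) = (3/2 - b/2) + ½ = 2 - b/2)
L(x, H) = 0
1/(211301 - 57*L(D(-5, -3), d(-4))*(-39)) = 1/(211301 - 57*0*(-39)) = 1/(211301 + 0*(-39)) = 1/(211301 + 0) = 1/211301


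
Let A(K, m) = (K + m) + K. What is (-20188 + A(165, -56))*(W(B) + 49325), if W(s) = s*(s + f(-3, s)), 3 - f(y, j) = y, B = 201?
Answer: -1810819848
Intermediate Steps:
f(y, j) = 3 - y
W(s) = s*(6 + s) (W(s) = s*(s + (3 - 1*(-3))) = s*(s + (3 + 3)) = s*(s + 6) = s*(6 + s))
A(K, m) = m + 2*K
(-20188 + A(165, -56))*(W(B) + 49325) = (-20188 + (-56 + 2*165))*(201*(6 + 201) + 49325) = (-20188 + (-56 + 330))*(201*207 + 49325) = (-20188 + 274)*(41607 + 49325) = -19914*90932 = -1810819848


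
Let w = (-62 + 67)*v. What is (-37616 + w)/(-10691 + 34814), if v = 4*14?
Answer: -37336/24123 ≈ -1.5477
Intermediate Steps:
v = 56
w = 280 (w = (-62 + 67)*56 = 5*56 = 280)
(-37616 + w)/(-10691 + 34814) = (-37616 + 280)/(-10691 + 34814) = -37336/24123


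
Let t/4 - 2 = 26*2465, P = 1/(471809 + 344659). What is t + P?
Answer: 209316268225/816468 ≈ 2.5637e+5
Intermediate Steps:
P = 1/816468 ≈ 1.2248e-6
t = 256368 (t = 8 + 4*(26*2465) = 8 + 4*64090 = 8 + 256360 = 256368)
t + P = 256368 + 1/816468 = 209316268225/816468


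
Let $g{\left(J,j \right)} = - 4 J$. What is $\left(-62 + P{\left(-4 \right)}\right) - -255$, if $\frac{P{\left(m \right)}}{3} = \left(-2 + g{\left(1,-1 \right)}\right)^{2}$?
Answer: $301$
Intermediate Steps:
$P{\left(m \right)} = 108$ ($P{\left(m \right)} = 3 \left(-2 - 4\right)^{2} = 3 \left(-6\right)^{2} = 3 \cdot 36 = 108$)
$\left(-62 + P{\left(-4 \right)}\right) - -255 = \left(-62 + 108\right) - -255 = 46 + 255 = 301$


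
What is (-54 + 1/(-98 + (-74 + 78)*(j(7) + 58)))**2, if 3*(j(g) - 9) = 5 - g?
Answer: 734681025/252004 ≈ 2915.4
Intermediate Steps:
j(g) = 32/3 - g/3 (j(g) = 9 + (5 - g)/3 = 9 + (5/3 - g/3) = 32/3 - g/3)
(-54 + 1/(-98 + (-74 + 78)*(j(7) + 58)))**2 = (-54 + 1/(-98 + (-74 + 78)*((32/3 - 1/3*7) + 58)))**2 = (-54 + 1/(-98 + 4*((32/3 - 7/3) + 58)))**2 = (-54 + 1/(-98 + 4*(25/3 + 58)))**2 = (-54 + 1/(-98 + 4*(199/3)))**2 = (-54 + 1/(-98 + 796/3))**2 = (-54 + 1/(502/3))**2 = (-54 + 3/502)**2 = (-27105/502)**2 = 734681025/252004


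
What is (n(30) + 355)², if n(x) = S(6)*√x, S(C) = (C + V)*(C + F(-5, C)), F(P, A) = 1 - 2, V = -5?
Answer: 126775 + 3550*√30 ≈ 1.4622e+5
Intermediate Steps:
F(P, A) = -1
S(C) = (-1 + C)*(-5 + C) (S(C) = (C - 5)*(C - 1) = (-5 + C)*(-1 + C) = (-1 + C)*(-5 + C))
n(x) = 5*√x (n(x) = (5 + 6² - 6*6)*√x = (5 + 36 - 36)*√x = 5*√x)
(n(30) + 355)² = (5*√30 + 355)² = (355 + 5*√30)²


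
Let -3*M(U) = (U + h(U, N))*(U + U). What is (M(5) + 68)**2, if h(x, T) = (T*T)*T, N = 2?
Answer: 5476/9 ≈ 608.44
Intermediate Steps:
h(x, T) = T**3 (h(x, T) = T**2*T = T**3)
M(U) = -2*U*(8 + U)/3 (M(U) = -(U + 2**3)*(U + U)/3 = -(U + 8)*2*U/3 = -(8 + U)*2*U/3 = -2*U*(8 + U)/3)
(M(5) + 68)**2 = (-2/3*5*(8 + 5) + 68)**2 = (-2/3*5*13 + 68)**2 = (-130/3 + 68)**2 = (74/3)**2 = 5476/9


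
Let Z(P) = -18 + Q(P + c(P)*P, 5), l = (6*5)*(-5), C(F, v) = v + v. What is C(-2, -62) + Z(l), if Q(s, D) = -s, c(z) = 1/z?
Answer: 7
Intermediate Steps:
c(z) = 1/z
C(F, v) = 2*v
l = -150 (l = 30*(-5) = -150)
Z(P) = -19 - P (Z(P) = -18 - (P + P/P) = -18 - (P + 1) = -18 - (1 + P) = -18 + (-1 - P) = -19 - P)
C(-2, -62) + Z(l) = 2*(-62) + (-19 - 1*(-150)) = -124 + (-19 + 150) = -124 + 131 = 7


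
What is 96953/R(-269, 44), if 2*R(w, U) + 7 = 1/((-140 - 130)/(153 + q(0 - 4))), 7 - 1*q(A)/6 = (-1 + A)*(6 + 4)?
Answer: -1163436/53 ≈ -21952.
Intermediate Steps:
q(A) = 102 - 60*A (q(A) = 42 - 6*(-1 + A)*(6 + 4) = 42 - 6*(-1 + A)*10 = 42 - 6*(-10 + 10*A) = 42 + (60 - 60*A) = 102 - 60*A)
R(w, U) = -53/12 (R(w, U) = -7/2 + 1/(2*(((-140 - 130)/(153 + (102 - 60*(0 - 4)))))) = -7/2 + 1/(2*((-270/(153 + (102 - 60*(-4)))))) = -7/2 + 1/(2*((-270/(153 + (102 + 240))))) = -7/2 + 1/(2*((-270/(153 + 342)))) = -7/2 + 1/(2*((-270/495))) = -7/2 + 1/(2*((-270*1/495))) = -7/2 + 1/(2*(-6/11)) = -7/2 + (1/2)*(-11/6) = -7/2 - 11/12 = -53/12)
96953/R(-269, 44) = 96953/(-53/12) = 96953*(-12/53) = -1163436/53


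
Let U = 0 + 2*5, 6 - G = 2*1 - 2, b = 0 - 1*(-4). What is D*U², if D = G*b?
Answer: 2400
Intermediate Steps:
b = 4 (b = 0 + 4 = 4)
G = 6 (G = 6 - (2*1 - 2) = 6 - (2 - 2) = 6 - 1*0 = 6 + 0 = 6)
U = 10 (U = 0 + 10 = 10)
D = 24 (D = 6*4 = 24)
D*U² = 24*10² = 24*100 = 2400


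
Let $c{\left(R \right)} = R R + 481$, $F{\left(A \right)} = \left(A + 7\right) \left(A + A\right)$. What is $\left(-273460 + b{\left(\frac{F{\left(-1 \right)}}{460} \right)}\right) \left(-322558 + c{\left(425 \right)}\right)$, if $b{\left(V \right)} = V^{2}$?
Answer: $\frac{511562359068932}{13225} \approx 3.8681 \cdot 10^{10}$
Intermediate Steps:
$F{\left(A \right)} = 2 A \left(7 + A\right)$ ($F{\left(A \right)} = \left(7 + A\right) 2 A = 2 A \left(7 + A\right)$)
$c{\left(R \right)} = 481 + R^{2}$ ($c{\left(R \right)} = R^{2} + 481 = 481 + R^{2}$)
$\left(-273460 + b{\left(\frac{F{\left(-1 \right)}}{460} \right)}\right) \left(-322558 + c{\left(425 \right)}\right) = \left(-273460 + \left(\frac{2 \left(-1\right) \left(7 - 1\right)}{460}\right)^{2}\right) \left(-322558 + \left(481 + 425^{2}\right)\right) = \left(-273460 + \left(2 \left(-1\right) 6 \cdot \frac{1}{460}\right)^{2}\right) \left(-322558 + \left(481 + 180625\right)\right) = \left(-273460 + \left(\left(-12\right) \frac{1}{460}\right)^{2}\right) \left(-322558 + 181106\right) = \left(-273460 + \left(- \frac{3}{115}\right)^{2}\right) \left(-141452\right) = \left(-273460 + \frac{9}{13225}\right) \left(-141452\right) = \left(- \frac{3616508491}{13225}\right) \left(-141452\right) = \frac{511562359068932}{13225}$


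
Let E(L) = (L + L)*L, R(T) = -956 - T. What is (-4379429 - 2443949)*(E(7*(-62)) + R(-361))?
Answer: -2566388463226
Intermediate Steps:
E(L) = 2*L**2 (E(L) = (2*L)*L = 2*L**2)
(-4379429 - 2443949)*(E(7*(-62)) + R(-361)) = (-4379429 - 2443949)*(2*(7*(-62))**2 + (-956 - 1*(-361))) = -6823378*(2*(-434)**2 + (-956 + 361)) = -6823378*(2*188356 - 595) = -6823378*(376712 - 595) = -6823378*376117 = -2566388463226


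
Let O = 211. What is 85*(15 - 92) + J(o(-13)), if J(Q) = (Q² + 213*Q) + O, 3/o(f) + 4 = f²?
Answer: -19148634/3025 ≈ -6330.1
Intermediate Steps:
o(f) = 3/(-4 + f²)
J(Q) = 211 + Q² + 213*Q (J(Q) = (Q² + 213*Q) + 211 = 211 + Q² + 213*Q)
85*(15 - 92) + J(o(-13)) = 85*(15 - 92) + (211 + (3/(-4 + (-13)²))² + 213*(3/(-4 + (-13)²))) = 85*(-77) + (211 + (3/(-4 + 169))² + 213*(3/(-4 + 169))) = -6545 + (211 + (3/165)² + 213*(3/165)) = -6545 + (211 + (3*(1/165))² + 213*(3*(1/165))) = -6545 + (211 + (1/55)² + 213*(1/55)) = -6545 + (211 + 1/3025 + 213/55) = -6545 + 649991/3025 = -19148634/3025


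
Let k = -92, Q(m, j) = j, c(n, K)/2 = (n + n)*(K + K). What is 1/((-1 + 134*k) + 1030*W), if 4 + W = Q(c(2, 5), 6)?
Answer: -1/10269 ≈ -9.7380e-5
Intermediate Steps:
c(n, K) = 8*K*n (c(n, K) = 2*((n + n)*(K + K)) = 2*((2*n)*(2*K)) = 2*(4*K*n) = 8*K*n)
W = 2 (W = -4 + 6 = 2)
1/((-1 + 134*k) + 1030*W) = 1/((-1 + 134*(-92)) + 1030*2) = 1/((-1 - 12328) + 2060) = 1/(-12329 + 2060) = 1/(-10269) = -1/10269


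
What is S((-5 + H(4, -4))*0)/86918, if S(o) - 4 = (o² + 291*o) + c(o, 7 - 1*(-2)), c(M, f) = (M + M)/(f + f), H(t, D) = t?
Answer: 2/43459 ≈ 4.6020e-5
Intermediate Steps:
c(M, f) = M/f (c(M, f) = (2*M)/((2*f)) = (2*M)*(1/(2*f)) = M/f)
S(o) = 4 + o² + 2620*o/9 (S(o) = 4 + ((o² + 291*o) + o/(7 - 1*(-2))) = 4 + ((o² + 291*o) + o/(7 + 2)) = 4 + ((o² + 291*o) + o/9) = 4 + (o² + 2620*o/9) = 4 + o² + 2620*o/9)
S((-5 + H(4, -4))*0)/86918 = (4 + ((-5 + 4)*0)² + 2620*((-5 + 4)*0)/9)/86918 = (4 + (-1*0)² + 2620*(-1*0)/9)*(1/86918) = (4 + 0² + (2620/9)*0)*(1/86918) = (4 + 0 + 0)*(1/86918) = 4*(1/86918) = 2/43459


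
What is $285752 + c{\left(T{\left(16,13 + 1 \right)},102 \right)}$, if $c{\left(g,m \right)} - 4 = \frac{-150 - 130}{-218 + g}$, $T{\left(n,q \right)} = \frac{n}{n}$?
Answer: $\frac{8858476}{31} \approx 2.8576 \cdot 10^{5}$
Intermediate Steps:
$T{\left(n,q \right)} = 1$
$c{\left(g,m \right)} = 4 - \frac{280}{-218 + g}$ ($c{\left(g,m \right)} = 4 + \frac{-150 - 130}{-218 + g} = 4 - \frac{280}{-218 + g}$)
$285752 + c{\left(T{\left(16,13 + 1 \right)},102 \right)} = 285752 + \frac{4 \left(-288 + 1\right)}{-218 + 1} = 285752 + 4 \frac{1}{-217} \left(-287\right) = 285752 + 4 \left(- \frac{1}{217}\right) \left(-287\right) = 285752 + \frac{164}{31} = \frac{8858476}{31}$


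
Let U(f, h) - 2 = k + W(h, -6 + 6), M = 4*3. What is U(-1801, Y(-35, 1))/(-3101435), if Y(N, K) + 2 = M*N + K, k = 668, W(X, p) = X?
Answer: -249/3101435 ≈ -8.0285e-5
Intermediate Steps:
M = 12
Y(N, K) = -2 + K + 12*N (Y(N, K) = -2 + (12*N + K) = -2 + (K + 12*N) = -2 + K + 12*N)
U(f, h) = 670 + h (U(f, h) = 2 + (668 + h) = 670 + h)
U(-1801, Y(-35, 1))/(-3101435) = (670 + (-2 + 1 + 12*(-35)))/(-3101435) = (670 + (-2 + 1 - 420))*(-1/3101435) = (670 - 421)*(-1/3101435) = 249*(-1/3101435) = -249/3101435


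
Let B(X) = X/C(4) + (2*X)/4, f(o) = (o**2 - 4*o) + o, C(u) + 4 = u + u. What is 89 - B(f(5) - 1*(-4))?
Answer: 157/2 ≈ 78.500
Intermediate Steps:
C(u) = -4 + 2*u (C(u) = -4 + (u + u) = -4 + 2*u)
f(o) = o**2 - 3*o
B(X) = 3*X/4 (B(X) = X/(-4 + 2*4) + (2*X)/4 = X/(-4 + 8) + (2*X)*(1/4) = X/4 + X/2 = 3*X/4)
89 - B(f(5) - 1*(-4)) = 89 - 3*(5*(-3 + 5) - 1*(-4))/4 = 89 - 3*(5*2 + 4)/4 = 89 - 3*(10 + 4)/4 = 89 - 3*14/4 = 89 - 1*21/2 = 89 - 21/2 = 157/2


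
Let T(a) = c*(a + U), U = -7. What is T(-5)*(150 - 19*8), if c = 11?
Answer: 264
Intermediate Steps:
T(a) = -77 + 11*a (T(a) = 11*(a - 7) = 11*(-7 + a) = -77 + 11*a)
T(-5)*(150 - 19*8) = (-77 + 11*(-5))*(150 - 19*8) = (-77 - 55)*(150 - 152) = -132*(-2) = 264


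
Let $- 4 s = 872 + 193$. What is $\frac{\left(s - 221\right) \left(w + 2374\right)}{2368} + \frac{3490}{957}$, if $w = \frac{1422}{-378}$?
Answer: $- \frac{10238419855}{21150976} \approx -484.06$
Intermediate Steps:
$w = - \frac{79}{21}$ ($w = 1422 \left(- \frac{1}{378}\right) = - \frac{79}{21} \approx -3.7619$)
$s = - \frac{1065}{4}$ ($s = - \frac{872 + 193}{4} = \left(- \frac{1}{4}\right) 1065 = - \frac{1065}{4} \approx -266.25$)
$\frac{\left(s - 221\right) \left(w + 2374\right)}{2368} + \frac{3490}{957} = \frac{\left(- \frac{1065}{4} - 221\right) \left(- \frac{79}{21} + 2374\right)}{2368} + \frac{3490}{957} = \left(- \frac{1949}{4}\right) \frac{49775}{21} \cdot \frac{1}{2368} + 3490 \cdot \frac{1}{957} = \left(- \frac{97011475}{84}\right) \frac{1}{2368} + \frac{3490}{957} = - \frac{97011475}{198912} + \frac{3490}{957} = - \frac{10238419855}{21150976}$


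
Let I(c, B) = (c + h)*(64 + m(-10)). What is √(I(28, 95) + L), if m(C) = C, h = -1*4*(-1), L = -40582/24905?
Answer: √1070796900490/24905 ≈ 41.550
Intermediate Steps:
L = -40582/24905 (L = -40582*1/24905 = -40582/24905 ≈ -1.6295)
h = 4 (h = -4*(-1) = 4)
I(c, B) = 216 + 54*c (I(c, B) = (c + 4)*(64 - 10) = (4 + c)*54 = 216 + 54*c)
√(I(28, 95) + L) = √((216 + 54*28) - 40582/24905) = √((216 + 1512) - 40582/24905) = √(1728 - 40582/24905) = √(42995258/24905) = √1070796900490/24905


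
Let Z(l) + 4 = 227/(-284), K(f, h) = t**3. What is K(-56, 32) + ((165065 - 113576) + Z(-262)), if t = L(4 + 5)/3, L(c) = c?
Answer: 14629181/284 ≈ 51511.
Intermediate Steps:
t = 3 (t = (4 + 5)/3 = 9*(1/3) = 3)
K(f, h) = 27 (K(f, h) = 3**3 = 27)
Z(l) = -1363/284 (Z(l) = -4 + 227/(-284) = -4 + 227*(-1/284) = -4 - 227/284 = -1363/284)
K(-56, 32) + ((165065 - 113576) + Z(-262)) = 27 + ((165065 - 113576) - 1363/284) = 27 + (51489 - 1363/284) = 27 + 14621513/284 = 14629181/284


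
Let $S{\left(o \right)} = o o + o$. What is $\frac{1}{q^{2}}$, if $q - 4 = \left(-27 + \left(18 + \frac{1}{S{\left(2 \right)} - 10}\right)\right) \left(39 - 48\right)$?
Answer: $\frac{16}{121801} \approx 0.00013136$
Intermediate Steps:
$S{\left(o \right)} = o + o^{2}$ ($S{\left(o \right)} = o^{2} + o = o + o^{2}$)
$q = \frac{349}{4}$ ($q = 4 + \left(-27 + \left(18 + \frac{1}{2 \left(1 + 2\right) - 10}\right)\right) \left(39 - 48\right) = 4 + \left(-27 + \left(18 + \frac{1}{2 \cdot 3 - 10}\right)\right) \left(-9\right) = 4 + \left(-27 + \left(18 + \frac{1}{6 - 10}\right)\right) \left(-9\right) = 4 + \left(-27 + \left(18 + \frac{1}{-4}\right)\right) \left(-9\right) = 4 + \left(-27 + \left(18 - \frac{1}{4}\right)\right) \left(-9\right) = 4 + \left(-27 + \frac{71}{4}\right) \left(-9\right) = 4 - - \frac{333}{4} = 4 + \frac{333}{4} = \frac{349}{4} \approx 87.25$)
$\frac{1}{q^{2}} = \frac{1}{\left(\frac{349}{4}\right)^{2}} = \frac{1}{\frac{121801}{16}} = \frac{16}{121801}$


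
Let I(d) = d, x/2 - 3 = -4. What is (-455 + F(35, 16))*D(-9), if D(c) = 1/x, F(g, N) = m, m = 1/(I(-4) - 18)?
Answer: 10011/44 ≈ 227.52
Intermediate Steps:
x = -2 (x = 6 + 2*(-4) = 6 - 8 = -2)
m = -1/22 (m = 1/(-4 - 18) = 1/(-22) = -1/22 ≈ -0.045455)
F(g, N) = -1/22
D(c) = -½ (D(c) = 1/(-2) = -½)
(-455 + F(35, 16))*D(-9) = (-455 - 1/22)*(-½) = -10011/22*(-½) = 10011/44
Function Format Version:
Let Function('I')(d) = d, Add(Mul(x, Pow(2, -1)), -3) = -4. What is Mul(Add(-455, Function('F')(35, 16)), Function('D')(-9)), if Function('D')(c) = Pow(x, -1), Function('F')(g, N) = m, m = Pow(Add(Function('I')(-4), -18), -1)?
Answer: Rational(10011, 44) ≈ 227.52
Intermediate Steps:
x = -2 (x = Add(6, Mul(2, -4)) = Add(6, -8) = -2)
m = Rational(-1, 22) (m = Pow(Add(-4, -18), -1) = Pow(-22, -1) = Rational(-1, 22) ≈ -0.045455)
Function('F')(g, N) = Rational(-1, 22)
Function('D')(c) = Rational(-1, 2) (Function('D')(c) = Pow(-2, -1) = Rational(-1, 2))
Mul(Add(-455, Function('F')(35, 16)), Function('D')(-9)) = Mul(Add(-455, Rational(-1, 22)), Rational(-1, 2)) = Mul(Rational(-10011, 22), Rational(-1, 2)) = Rational(10011, 44)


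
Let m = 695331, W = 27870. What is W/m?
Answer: 9290/231777 ≈ 0.040082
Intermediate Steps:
W/m = 27870/695331 = 27870*(1/695331) = 9290/231777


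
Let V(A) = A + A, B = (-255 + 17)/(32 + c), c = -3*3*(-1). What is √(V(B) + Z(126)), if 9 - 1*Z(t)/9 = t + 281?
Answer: I*√6040858/41 ≈ 59.947*I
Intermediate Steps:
Z(t) = -2448 - 9*t (Z(t) = 81 - 9*(t + 281) = 81 - 9*(281 + t) = 81 + (-2529 - 9*t) = -2448 - 9*t)
c = 9 (c = -9*(-1) = 9)
B = -238/41 (B = (-255 + 17)/(32 + 9) = -238/41 ≈ -5.8049)
V(A) = 2*A
√(V(B) + Z(126)) = √(2*(-238/41) + (-2448 - 9*126)) = √(-476/41 + (-2448 - 1134)) = √(-476/41 - 3582) = √(-147338/41) = I*√6040858/41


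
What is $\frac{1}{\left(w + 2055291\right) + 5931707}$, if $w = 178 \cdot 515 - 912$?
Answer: $\frac{1}{8077756} \approx 1.238 \cdot 10^{-7}$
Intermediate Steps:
$w = 90758$ ($w = 91670 - 912 = 90758$)
$\frac{1}{\left(w + 2055291\right) + 5931707} = \frac{1}{\left(90758 + 2055291\right) + 5931707} = \frac{1}{2146049 + 5931707} = \frac{1}{8077756}$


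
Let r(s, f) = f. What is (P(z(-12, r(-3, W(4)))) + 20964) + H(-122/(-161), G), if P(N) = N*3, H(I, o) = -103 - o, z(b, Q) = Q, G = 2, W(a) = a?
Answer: 20871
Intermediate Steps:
P(N) = 3*N
(P(z(-12, r(-3, W(4)))) + 20964) + H(-122/(-161), G) = (3*4 + 20964) + (-103 - 1*2) = (12 + 20964) + (-103 - 2) = 20976 - 105 = 20871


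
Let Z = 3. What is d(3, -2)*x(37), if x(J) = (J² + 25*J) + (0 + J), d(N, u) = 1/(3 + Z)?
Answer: 777/2 ≈ 388.50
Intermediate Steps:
d(N, u) = ⅙ (d(N, u) = 1/(3 + 3) = 1/6 = ⅙)
x(J) = J² + 26*J (x(J) = (J² + 25*J) + J = J² + 26*J)
d(3, -2)*x(37) = (37*(26 + 37))/6 = (37*63)/6 = (⅙)*2331 = 777/2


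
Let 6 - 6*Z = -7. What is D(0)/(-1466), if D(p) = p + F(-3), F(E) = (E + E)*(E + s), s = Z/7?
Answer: -113/10262 ≈ -0.011011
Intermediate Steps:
Z = 13/6 (Z = 1 - ⅙*(-7) = 1 + 7/6 = 13/6 ≈ 2.1667)
s = 13/42 (s = (13/6)/7 = (13/6)*(⅐) = 13/42 ≈ 0.30952)
F(E) = 2*E*(13/42 + E) (F(E) = (E + E)*(E + 13/42) = (2*E)*(13/42 + E) = 2*E*(13/42 + E))
D(p) = 113/7 + p (D(p) = p + (1/21)*(-3)*(13 + 42*(-3)) = p + (1/21)*(-3)*(13 - 126) = p + (1/21)*(-3)*(-113) = p + 113/7 = 113/7 + p)
D(0)/(-1466) = (113/7 + 0)/(-1466) = (113/7)*(-1/1466) = -113/10262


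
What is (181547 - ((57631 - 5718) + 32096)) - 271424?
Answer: -173886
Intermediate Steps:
(181547 - ((57631 - 5718) + 32096)) - 271424 = (181547 - (51913 + 32096)) - 271424 = (181547 - 1*84009) - 271424 = (181547 - 84009) - 271424 = 97538 - 271424 = -173886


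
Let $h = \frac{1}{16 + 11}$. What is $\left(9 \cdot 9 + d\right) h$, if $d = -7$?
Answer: $\frac{74}{27} \approx 2.7407$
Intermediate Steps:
$h = \frac{1}{27} \approx 0.037037$
$\left(9 \cdot 9 + d\right) h = \left(9 \cdot 9 - 7\right) \frac{1}{27} = \left(81 - 7\right) \frac{1}{27} = 74 \cdot \frac{1}{27} = \frac{74}{27}$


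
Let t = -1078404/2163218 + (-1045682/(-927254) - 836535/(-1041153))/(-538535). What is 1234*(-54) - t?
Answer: -6245280033240936967281586836/93723013929782793445255 ≈ -66636.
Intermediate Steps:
t = -46722984069256736425344/93723013929782793445255 (t = -1078404*1/2163218 + (-1045682*(-1/927254) - 836535*(-1/1041153))*(-1/538535) = -539202/1081609 + (522841/463627 + 278845/347051)*(-1/538535) = -539202/1081609 + (310732562706/160902213977)*(-1/538535) = -539202/1081609 - 310732562706/86651473804103695 = -46722984069256736425344/93723013929782793445255 ≈ -0.49852)
1234*(-54) - t = 1234*(-54) - 1*(-46722984069256736425344/93723013929782793445255) = -66636 + 46722984069256736425344/93723013929782793445255 = -6245280033240936967281586836/93723013929782793445255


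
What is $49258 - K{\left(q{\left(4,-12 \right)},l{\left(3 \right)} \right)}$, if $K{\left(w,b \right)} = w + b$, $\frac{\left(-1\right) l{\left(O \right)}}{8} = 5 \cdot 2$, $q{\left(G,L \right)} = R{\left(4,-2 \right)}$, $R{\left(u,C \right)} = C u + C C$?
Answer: $49342$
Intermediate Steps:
$R{\left(u,C \right)} = C^{2} + C u$ ($R{\left(u,C \right)} = C u + C^{2} = C^{2} + C u$)
$q{\left(G,L \right)} = -4$ ($q{\left(G,L \right)} = - 2 \left(-2 + 4\right) = \left(-2\right) 2 = -4$)
$l{\left(O \right)} = -80$ ($l{\left(O \right)} = - 8 \cdot 5 \cdot 2 = \left(-8\right) 10 = -80$)
$K{\left(w,b \right)} = b + w$
$49258 - K{\left(q{\left(4,-12 \right)},l{\left(3 \right)} \right)} = 49258 - \left(-80 - 4\right) = 49258 - -84 = 49258 + 84 = 49342$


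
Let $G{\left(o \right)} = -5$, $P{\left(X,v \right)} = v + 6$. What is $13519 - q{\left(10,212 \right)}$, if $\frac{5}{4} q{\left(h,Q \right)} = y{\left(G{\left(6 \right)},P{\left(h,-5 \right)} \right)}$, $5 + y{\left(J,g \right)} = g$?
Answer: $\frac{67611}{5} \approx 13522.0$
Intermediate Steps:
$P{\left(X,v \right)} = 6 + v$
$y{\left(J,g \right)} = -5 + g$
$q{\left(h,Q \right)} = - \frac{16}{5}$ ($q{\left(h,Q \right)} = \frac{4 \left(-5 + \left(6 - 5\right)\right)}{5} = \frac{4 \left(-5 + 1\right)}{5} = \frac{4}{5} \left(-4\right) = - \frac{16}{5}$)
$13519 - q{\left(10,212 \right)} = 13519 - - \frac{16}{5} = 13519 + \frac{16}{5} = \frac{67611}{5}$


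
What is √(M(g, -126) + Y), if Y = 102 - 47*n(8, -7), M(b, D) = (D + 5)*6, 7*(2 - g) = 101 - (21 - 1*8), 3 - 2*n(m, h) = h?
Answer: I*√859 ≈ 29.309*I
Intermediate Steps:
n(m, h) = 3/2 - h/2
g = -74/7 (g = 2 - (101 - (21 - 1*8))/7 = 2 - (101 - (21 - 8))/7 = 2 - (101 - 1*13)/7 = 2 - (101 - 13)/7 = 2 - ⅐*88 = 2 - 88/7 = -74/7 ≈ -10.571)
M(b, D) = 30 + 6*D (M(b, D) = (5 + D)*6 = 30 + 6*D)
Y = -133 (Y = 102 - 47*(3/2 - ½*(-7)) = 102 - 47*(3/2 + 7/2) = 102 - 47*5 = 102 - 235 = -133)
√(M(g, -126) + Y) = √((30 + 6*(-126)) - 133) = √((30 - 756) - 133) = √(-726 - 133) = √(-859) = I*√859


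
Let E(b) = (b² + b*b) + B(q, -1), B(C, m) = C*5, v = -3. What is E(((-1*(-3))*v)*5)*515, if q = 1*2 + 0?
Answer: 2090900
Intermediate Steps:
q = 2 (q = 2 + 0 = 2)
B(C, m) = 5*C
E(b) = 10 + 2*b² (E(b) = (b² + b*b) + 5*2 = (b² + b²) + 10 = 2*b² + 10 = 10 + 2*b²)
E(((-1*(-3))*v)*5)*515 = (10 + 2*((-1*(-3)*(-3))*5)²)*515 = (10 + 2*((3*(-3))*5)²)*515 = (10 + 2*(-9*5)²)*515 = (10 + 2*(-45)²)*515 = (10 + 2*2025)*515 = (10 + 4050)*515 = 4060*515 = 2090900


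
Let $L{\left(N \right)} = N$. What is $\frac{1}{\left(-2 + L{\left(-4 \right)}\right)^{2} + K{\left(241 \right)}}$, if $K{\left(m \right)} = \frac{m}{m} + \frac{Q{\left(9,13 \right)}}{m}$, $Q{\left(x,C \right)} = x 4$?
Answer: $\frac{241}{8953} \approx 0.026918$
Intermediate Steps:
$Q{\left(x,C \right)} = 4 x$
$K{\left(m \right)} = 1 + \frac{36}{m}$ ($K{\left(m \right)} = \frac{m}{m} + \frac{4 \cdot 9}{m} = 1 + \frac{36}{m}$)
$\frac{1}{\left(-2 + L{\left(-4 \right)}\right)^{2} + K{\left(241 \right)}} = \frac{1}{\left(-2 - 4\right)^{2} + \frac{36 + 241}{241}} = \frac{1}{\left(-6\right)^{2} + \frac{1}{241} \cdot 277} = \frac{1}{36 + \frac{277}{241}} = \frac{1}{\frac{8953}{241}} = \frac{241}{8953}$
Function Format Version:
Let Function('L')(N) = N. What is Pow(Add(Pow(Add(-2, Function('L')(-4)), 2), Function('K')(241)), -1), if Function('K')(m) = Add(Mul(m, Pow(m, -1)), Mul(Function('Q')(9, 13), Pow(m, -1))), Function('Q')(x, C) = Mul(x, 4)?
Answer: Rational(241, 8953) ≈ 0.026918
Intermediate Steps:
Function('Q')(x, C) = Mul(4, x)
Function('K')(m) = Add(1, Mul(36, Pow(m, -1))) (Function('K')(m) = Add(Mul(m, Pow(m, -1)), Mul(Mul(4, 9), Pow(m, -1))) = Add(1, Mul(36, Pow(m, -1))))
Pow(Add(Pow(Add(-2, Function('L')(-4)), 2), Function('K')(241)), -1) = Pow(Add(Pow(Add(-2, -4), 2), Mul(Pow(241, -1), Add(36, 241))), -1) = Pow(Add(Pow(-6, 2), Mul(Rational(1, 241), 277)), -1) = Pow(Add(36, Rational(277, 241)), -1) = Pow(Rational(8953, 241), -1) = Rational(241, 8953)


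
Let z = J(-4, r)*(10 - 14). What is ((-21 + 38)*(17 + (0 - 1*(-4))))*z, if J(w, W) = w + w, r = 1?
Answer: 11424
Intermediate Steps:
J(w, W) = 2*w
z = 32 (z = (2*(-4))*(10 - 14) = -8*(-4) = 32)
((-21 + 38)*(17 + (0 - 1*(-4))))*z = ((-21 + 38)*(17 + (0 - 1*(-4))))*32 = (17*(17 + (0 + 4)))*32 = (17*(17 + 4))*32 = (17*21)*32 = 357*32 = 11424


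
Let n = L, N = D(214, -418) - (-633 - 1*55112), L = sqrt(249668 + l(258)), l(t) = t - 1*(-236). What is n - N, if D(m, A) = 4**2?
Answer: -55761 + sqrt(250162) ≈ -55261.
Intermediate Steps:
D(m, A) = 16
l(t) = 236 + t (l(t) = t + 236 = 236 + t)
L = sqrt(250162) (L = sqrt(249668 + (236 + 258)) = sqrt(249668 + 494) = sqrt(250162) ≈ 500.16)
N = 55761 (N = 16 - (-633 - 1*55112) = 16 - (-633 - 55112) = 16 - 1*(-55745) = 16 + 55745 = 55761)
n = sqrt(250162) ≈ 500.16
n - N = sqrt(250162) - 1*55761 = sqrt(250162) - 55761 = -55761 + sqrt(250162)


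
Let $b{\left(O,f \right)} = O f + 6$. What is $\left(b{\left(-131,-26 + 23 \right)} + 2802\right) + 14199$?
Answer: $17400$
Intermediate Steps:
$b{\left(O,f \right)} = 6 + O f$
$\left(b{\left(-131,-26 + 23 \right)} + 2802\right) + 14199 = \left(\left(6 - 131 \left(-26 + 23\right)\right) + 2802\right) + 14199 = \left(\left(6 - -393\right) + 2802\right) + 14199 = \left(\left(6 + 393\right) + 2802\right) + 14199 = \left(399 + 2802\right) + 14199 = 3201 + 14199 = 17400$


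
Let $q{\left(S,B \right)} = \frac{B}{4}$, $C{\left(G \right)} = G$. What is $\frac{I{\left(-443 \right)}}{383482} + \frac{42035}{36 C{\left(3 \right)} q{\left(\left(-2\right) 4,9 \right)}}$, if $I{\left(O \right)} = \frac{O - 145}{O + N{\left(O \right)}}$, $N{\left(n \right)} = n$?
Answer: $\frac{3570506025926}{20640726909} \approx 172.98$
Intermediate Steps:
$q{\left(S,B \right)} = \frac{B}{4}$ ($q{\left(S,B \right)} = B \frac{1}{4} = \frac{B}{4}$)
$I{\left(O \right)} = \frac{-145 + O}{2 O}$ ($I{\left(O \right)} = \frac{O - 145}{O + O} = \frac{-145 + O}{2 O}$)
$\frac{I{\left(-443 \right)}}{383482} + \frac{42035}{36 C{\left(3 \right)} q{\left(\left(-2\right) 4,9 \right)}} = \frac{\frac{1}{2} \frac{1}{-443} \left(-145 - 443\right)}{383482} + \frac{42035}{36 \cdot 3 \cdot \frac{1}{4} \cdot 9} = \frac{1}{2} \left(- \frac{1}{443}\right) \left(-588\right) \frac{1}{383482} + \frac{42035}{108 \cdot \frac{9}{4}} = \frac{294}{443} \cdot \frac{1}{383482} + \frac{42035}{243} = \frac{147}{84941263} + 42035 \cdot \frac{1}{243} = \frac{147}{84941263} + \frac{42035}{243} = \frac{3570506025926}{20640726909}$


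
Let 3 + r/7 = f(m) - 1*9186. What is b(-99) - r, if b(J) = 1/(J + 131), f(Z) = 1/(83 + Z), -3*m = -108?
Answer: 34991697/544 ≈ 64323.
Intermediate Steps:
m = 36 (m = -⅓*(-108) = 36)
b(J) = 1/(131 + J)
r = -1093490/17 (r = -21 + 7*(1/(83 + 36) - 1*9186) = -21 + 7*(1/119 - 9186) = -21 + 7*(-1093133/119) = -21 - 1093133/17 = -1093490/17 ≈ -64323.)
b(-99) - r = 1/(131 - 99) - 1*(-1093490/17) = 1/32 + 1093490/17 = 34991697/544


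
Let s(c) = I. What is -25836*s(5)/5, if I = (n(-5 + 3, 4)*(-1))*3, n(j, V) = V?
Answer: 310032/5 ≈ 62006.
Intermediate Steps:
I = -12 (I = (4*(-1))*3 = -4*3 = -12)
s(c) = -12
-25836*s(5)/5 = -(-310032)/5 = -25836*(-12/5) = 310032/5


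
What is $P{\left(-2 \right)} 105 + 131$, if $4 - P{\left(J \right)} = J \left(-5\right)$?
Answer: $-499$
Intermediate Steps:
$P{\left(J \right)} = 4 + 5 J$ ($P{\left(J \right)} = 4 - J \left(-5\right) = 4 - - 5 J = 4 + 5 J$)
$P{\left(-2 \right)} 105 + 131 = \left(4 + 5 \left(-2\right)\right) 105 + 131 = \left(4 - 10\right) 105 + 131 = \left(-6\right) 105 + 131 = -630 + 131 = -499$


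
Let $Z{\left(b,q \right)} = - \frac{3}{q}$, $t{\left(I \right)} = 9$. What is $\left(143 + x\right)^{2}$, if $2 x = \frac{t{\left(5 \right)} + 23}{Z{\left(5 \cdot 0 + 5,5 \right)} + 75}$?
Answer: $\frac{177395761}{8649} \approx 20511.0$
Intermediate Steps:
$x = \frac{20}{93}$ ($x = \frac{\left(9 + 23\right) \frac{1}{- \frac{3}{5} + 75}}{2} = \frac{32 \frac{1}{\left(-3\right) \frac{1}{5} + 75}}{2} = \frac{32 \frac{1}{- \frac{3}{5} + 75}}{2} = \frac{32 \frac{1}{\frac{372}{5}}}{2} = \frac{32 \cdot \frac{5}{372}}{2} = \frac{1}{2} \cdot \frac{40}{93} = \frac{20}{93} \approx 0.21505$)
$\left(143 + x\right)^{2} = \left(143 + \frac{20}{93}\right)^{2} = \left(\frac{13319}{93}\right)^{2} = \frac{177395761}{8649}$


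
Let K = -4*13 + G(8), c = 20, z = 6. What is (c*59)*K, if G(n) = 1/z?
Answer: -183490/3 ≈ -61163.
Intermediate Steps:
G(n) = ⅙ (G(n) = 1/6 = ⅙)
K = -311/6 (K = -4*13 + ⅙ = -52 + ⅙ = -311/6 ≈ -51.833)
(c*59)*K = (20*59)*(-311/6) = 1180*(-311/6) = -183490/3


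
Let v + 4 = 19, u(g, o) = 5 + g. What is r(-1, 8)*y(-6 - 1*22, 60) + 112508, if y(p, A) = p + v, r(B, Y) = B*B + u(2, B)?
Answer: 112404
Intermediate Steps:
v = 15 (v = -4 + 19 = 15)
r(B, Y) = 7 + B**2 (r(B, Y) = B*B + (5 + 2) = B**2 + 7 = 7 + B**2)
y(p, A) = 15 + p (y(p, A) = p + 15 = 15 + p)
r(-1, 8)*y(-6 - 1*22, 60) + 112508 = (7 + (-1)**2)*(15 + (-6 - 1*22)) + 112508 = (7 + 1)*(15 + (-6 - 22)) + 112508 = 8*(15 - 28) + 112508 = 8*(-13) + 112508 = -104 + 112508 = 112404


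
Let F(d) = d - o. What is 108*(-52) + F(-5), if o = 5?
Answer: -5626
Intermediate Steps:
F(d) = -5 + d (F(d) = d - 1*5 = d - 5 = -5 + d)
108*(-52) + F(-5) = 108*(-52) + (-5 - 5) = -5616 - 10 = -5626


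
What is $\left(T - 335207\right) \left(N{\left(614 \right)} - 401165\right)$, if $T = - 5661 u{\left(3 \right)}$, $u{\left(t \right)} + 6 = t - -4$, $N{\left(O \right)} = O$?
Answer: $136535018268$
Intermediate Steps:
$u{\left(t \right)} = -2 + t$ ($u{\left(t \right)} = -6 + \left(t - -4\right) = -6 + \left(t + 4\right) = -6 + \left(4 + t\right) = -2 + t$)
$T = -5661$ ($T = - 5661 \left(-2 + 3\right) = \left(-5661\right) 1 = -5661$)
$\left(T - 335207\right) \left(N{\left(614 \right)} - 401165\right) = \left(-5661 - 335207\right) \left(614 - 401165\right) = \left(-340868\right) \left(-400551\right) = 136535018268$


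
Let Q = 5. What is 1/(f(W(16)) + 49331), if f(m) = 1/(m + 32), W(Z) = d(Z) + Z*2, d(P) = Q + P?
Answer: 85/4193136 ≈ 2.0271e-5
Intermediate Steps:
d(P) = 5 + P
W(Z) = 5 + 3*Z (W(Z) = (5 + Z) + Z*2 = (5 + Z) + 2*Z = 5 + 3*Z)
f(m) = 1/(32 + m)
1/(f(W(16)) + 49331) = 1/(1/(32 + (5 + 3*16)) + 49331) = 1/(1/(32 + (5 + 48)) + 49331) = 1/(1/(32 + 53) + 49331) = 1/(1/85 + 49331) = 1/(4193136/85) = 85/4193136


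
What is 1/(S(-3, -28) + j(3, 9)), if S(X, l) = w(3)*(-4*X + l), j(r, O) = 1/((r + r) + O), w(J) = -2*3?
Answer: 15/1441 ≈ 0.010409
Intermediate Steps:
w(J) = -6
j(r, O) = 1/(O + 2*r) (j(r, O) = 1/(2*r + O) = 1/(O + 2*r))
S(X, l) = -6*l + 24*X (S(X, l) = -6*(-4*X + l) = -6*(l - 4*X) = -6*l + 24*X)
1/(S(-3, -28) + j(3, 9)) = 1/((-6*(-28) + 24*(-3)) + 1/(9 + 2*3)) = 1/((168 - 72) + 1/(9 + 6)) = 1/(96 + 1/15) = 1/(1441/15) = 15/1441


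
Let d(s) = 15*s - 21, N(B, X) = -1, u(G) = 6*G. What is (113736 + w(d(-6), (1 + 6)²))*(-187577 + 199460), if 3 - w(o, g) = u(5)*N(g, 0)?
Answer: 1351917027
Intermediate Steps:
d(s) = -21 + 15*s
w(o, g) = 33 (w(o, g) = 3 - 6*5*(-1) = 3 - 30*(-1) = 3 - 1*(-30) = 3 + 30 = 33)
(113736 + w(d(-6), (1 + 6)²))*(-187577 + 199460) = (113736 + 33)*(-187577 + 199460) = 113769*11883 = 1351917027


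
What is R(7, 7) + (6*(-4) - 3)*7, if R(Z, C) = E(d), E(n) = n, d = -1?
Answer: -190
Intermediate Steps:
R(Z, C) = -1
R(7, 7) + (6*(-4) - 3)*7 = -1 + (6*(-4) - 3)*7 = -1 + (-24 - 3)*7 = -1 - 27*7 = -1 - 189 = -190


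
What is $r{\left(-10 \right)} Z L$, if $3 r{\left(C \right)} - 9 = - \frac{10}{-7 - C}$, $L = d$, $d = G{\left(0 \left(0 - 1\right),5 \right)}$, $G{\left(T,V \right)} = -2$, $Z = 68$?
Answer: $- \frac{2312}{9} \approx -256.89$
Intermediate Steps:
$d = -2$
$L = -2$
$r{\left(C \right)} = 3 - \frac{10}{3 \left(-7 - C\right)}$ ($r{\left(C \right)} = 3 + \frac{\left(-10\right) \frac{1}{-7 - C}}{3} = 3 - \frac{10}{3 \left(-7 - C\right)}$)
$r{\left(-10 \right)} Z L = \frac{73 + 9 \left(-10\right)}{3 \left(7 - 10\right)} 68 \left(-2\right) = \frac{73 - 90}{3 \left(-3\right)} 68 \left(-2\right) = \frac{1}{3} \left(- \frac{1}{3}\right) \left(-17\right) 68 \left(-2\right) = \frac{17}{9} \cdot 68 \left(-2\right) = \frac{1156}{9} \left(-2\right) = - \frac{2312}{9}$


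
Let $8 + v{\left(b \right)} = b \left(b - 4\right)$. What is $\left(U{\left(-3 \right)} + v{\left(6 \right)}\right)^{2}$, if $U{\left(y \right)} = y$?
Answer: $1$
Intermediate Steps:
$v{\left(b \right)} = -8 + b \left(-4 + b\right)$ ($v{\left(b \right)} = -8 + b \left(b - 4\right) = -8 + b \left(-4 + b\right)$)
$\left(U{\left(-3 \right)} + v{\left(6 \right)}\right)^{2} = \left(-3 - \left(32 - 36\right)\right)^{2} = \left(-3 - -4\right)^{2} = \left(-3 + 4\right)^{2} = 1^{2} = 1$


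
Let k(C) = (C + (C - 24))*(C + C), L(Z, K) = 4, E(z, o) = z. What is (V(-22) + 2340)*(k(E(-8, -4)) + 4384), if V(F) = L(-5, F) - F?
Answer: 11886784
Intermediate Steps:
k(C) = 2*C*(-24 + 2*C) (k(C) = (C + (-24 + C))*(2*C) = (-24 + 2*C)*(2*C) = 2*C*(-24 + 2*C))
V(F) = 4 - F
(V(-22) + 2340)*(k(E(-8, -4)) + 4384) = ((4 - 1*(-22)) + 2340)*(4*(-8)*(-12 - 8) + 4384) = ((4 + 22) + 2340)*(4*(-8)*(-20) + 4384) = (26 + 2340)*(640 + 4384) = 2366*5024 = 11886784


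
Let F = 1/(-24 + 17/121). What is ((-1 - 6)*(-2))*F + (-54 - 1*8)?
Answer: -180688/2887 ≈ -62.587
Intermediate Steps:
F = -121/2887 (F = 1/(-24 + 17*(1/121)) = 1/(-24 + 17/121) = 1/(-2887/121) = -121/2887 ≈ -0.041912)
((-1 - 6)*(-2))*F + (-54 - 1*8) = ((-1 - 6)*(-2))*(-121/2887) + (-54 - 1*8) = -7*(-2)*(-121/2887) + (-54 - 8) = 14*(-121/2887) - 62 = -1694/2887 - 62 = -180688/2887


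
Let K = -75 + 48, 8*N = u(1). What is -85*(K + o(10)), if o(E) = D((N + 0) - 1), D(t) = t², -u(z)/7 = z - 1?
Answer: 2210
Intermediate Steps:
u(z) = 7 - 7*z (u(z) = -7*(z - 1) = -7*(-1 + z) = 7 - 7*z)
N = 0 (N = (7 - 7*1)/8 = (7 - 7)/8 = (⅛)*0 = 0)
o(E) = 1 (o(E) = ((0 + 0) - 1)² = (0 - 1)² = (-1)² = 1)
K = -27
-85*(K + o(10)) = -85*(-27 + 1) = -85*(-26) = 2210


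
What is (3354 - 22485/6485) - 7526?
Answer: -5415581/1297 ≈ -4175.5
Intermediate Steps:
(3354 - 22485/6485) - 7526 = (3354 - 22485*1/6485) - 7526 = (3354 - 4497/1297) - 7526 = 4345641/1297 - 7526 = -5415581/1297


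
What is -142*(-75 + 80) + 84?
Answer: -626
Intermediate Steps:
-142*(-75 + 80) + 84 = -142*5 + 84 = -710 + 84 = -626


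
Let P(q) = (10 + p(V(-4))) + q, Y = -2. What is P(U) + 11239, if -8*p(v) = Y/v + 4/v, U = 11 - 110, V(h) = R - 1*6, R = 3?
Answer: 133801/12 ≈ 11150.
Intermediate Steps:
V(h) = -3 (V(h) = 3 - 1*6 = 3 - 6 = -3)
U = -99
p(v) = -1/(4*v) (p(v) = -(-2/v + 4/v)/8 = -1/(4*v))
P(q) = 121/12 + q (P(q) = (10 - 1/4/(-3)) + q = (10 - 1/4*(-1/3)) + q = (10 + 1/12) + q = 121/12 + q)
P(U) + 11239 = (121/12 - 99) + 11239 = -1067/12 + 11239 = 133801/12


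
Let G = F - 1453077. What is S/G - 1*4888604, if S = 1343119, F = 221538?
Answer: -6020507824675/1231539 ≈ -4.8886e+6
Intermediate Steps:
G = -1231539 (G = 221538 - 1453077 = -1231539)
S/G - 1*4888604 = 1343119/(-1231539) - 1*4888604 = 1343119*(-1/1231539) - 4888604 = -1343119/1231539 - 4888604 = -6020507824675/1231539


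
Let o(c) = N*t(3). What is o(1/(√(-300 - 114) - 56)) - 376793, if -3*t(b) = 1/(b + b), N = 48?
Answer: -1130387/3 ≈ -3.7680e+5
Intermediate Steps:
t(b) = -1/(6*b) (t(b) = -1/(3*(b + b)) = -1/(2*b)/3 = -1/(6*b))
o(c) = -8/3 (o(c) = 48*(-⅙/3) = 48*(-⅙*⅓) = 48*(-1/18) = -8/3)
o(1/(√(-300 - 114) - 56)) - 376793 = -8/3 - 376793 = -1130387/3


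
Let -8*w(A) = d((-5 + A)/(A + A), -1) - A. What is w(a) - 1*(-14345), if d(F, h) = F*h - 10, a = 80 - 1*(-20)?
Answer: 4594819/320 ≈ 14359.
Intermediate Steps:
a = 100 (a = 80 + 20 = 100)
d(F, h) = -10 + F*h
w(A) = 5/4 + A/8 + (-5 + A)/(16*A) (w(A) = -((-10 + ((-5 + A)/(A + A))*(-1)) - A)/8 = -((-10 + ((-5 + A)/((2*A)))*(-1)) - A)/8 = -((-10 + ((-5 + A)*(1/(2*A)))*(-1)) - A)/8 = -((-10 + ((-5 + A)/(2*A))*(-1)) - A)/8 = -((-10 - (-5 + A)/(2*A)) - A)/8 = -(-10 - A - (-5 + A)/(2*A))/8 = 5/4 + A/8 + (-5 + A)/(16*A))
w(a) - 1*(-14345) = (21/16 - 5/16/100 + (⅛)*100) - 1*(-14345) = (21/16 - 5/16*1/100 + 25/2) + 14345 = (21/16 - 1/320 + 25/2) + 14345 = 4419/320 + 14345 = 4594819/320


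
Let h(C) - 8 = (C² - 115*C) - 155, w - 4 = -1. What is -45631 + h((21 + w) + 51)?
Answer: -48778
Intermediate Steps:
w = 3 (w = 4 - 1 = 3)
h(C) = -147 + C² - 115*C (h(C) = 8 + ((C² - 115*C) - 155) = 8 + (-155 + C² - 115*C) = -147 + C² - 115*C)
-45631 + h((21 + w) + 51) = -45631 + (-147 + ((21 + 3) + 51)² - 115*((21 + 3) + 51)) = -45631 + (-147 + (24 + 51)² - 115*(24 + 51)) = -45631 + (-147 + 75² - 115*75) = -45631 + (-147 + 5625 - 8625) = -45631 - 3147 = -48778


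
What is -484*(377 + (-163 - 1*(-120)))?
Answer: -161656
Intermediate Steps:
-484*(377 + (-163 - 1*(-120))) = -484*(377 + (-163 + 120)) = -484*(377 - 43) = -484*334 = -161656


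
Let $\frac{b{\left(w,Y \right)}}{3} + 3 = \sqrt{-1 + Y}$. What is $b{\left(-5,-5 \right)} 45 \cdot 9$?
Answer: $-3645 + 1215 i \sqrt{6} \approx -3645.0 + 2976.1 i$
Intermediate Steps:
$b{\left(w,Y \right)} = -9 + 3 \sqrt{-1 + Y}$
$b{\left(-5,-5 \right)} 45 \cdot 9 = \left(-9 + 3 \sqrt{-1 - 5}\right) 45 \cdot 9 = \left(-9 + 3 \sqrt{-6}\right) 45 \cdot 9 = \left(-9 + 3 i \sqrt{6}\right) 45 \cdot 9 = \left(-405 + 135 i \sqrt{6}\right) 9 = -3645 + 1215 i \sqrt{6}$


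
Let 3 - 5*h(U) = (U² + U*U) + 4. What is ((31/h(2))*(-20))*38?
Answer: 117800/9 ≈ 13089.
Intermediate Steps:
h(U) = -⅕ - 2*U²/5 (h(U) = ⅗ - ((U² + U*U) + 4)/5 = ⅗ - ((U² + U²) + 4)/5 = ⅗ - (2*U² + 4)/5 = ⅗ - (4 + 2*U²)/5 = ⅗ + (-⅘ - 2*U²/5) = -⅕ - 2*U²/5)
((31/h(2))*(-20))*38 = ((31/(-⅕ - ⅖*2²))*(-20))*38 = ((31/(-⅕ - ⅖*4))*(-20))*38 = ((31/(-⅕ - 8/5))*(-20))*38 = ((31/(-9/5))*(-20))*38 = ((31*(-5/9))*(-20))*38 = -155/9*(-20)*38 = (3100/9)*38 = 117800/9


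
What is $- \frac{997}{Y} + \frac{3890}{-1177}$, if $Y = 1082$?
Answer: $- \frac{5382449}{1273514} \approx -4.2265$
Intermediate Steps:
$- \frac{997}{Y} + \frac{3890}{-1177} = - \frac{997}{1082} + \frac{3890}{-1177} = \left(-997\right) \frac{1}{1082} + 3890 \left(- \frac{1}{1177}\right) = - \frac{997}{1082} - \frac{3890}{1177} = - \frac{5382449}{1273514}$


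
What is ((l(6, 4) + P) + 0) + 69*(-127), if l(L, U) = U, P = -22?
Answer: -8781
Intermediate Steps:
((l(6, 4) + P) + 0) + 69*(-127) = ((4 - 22) + 0) + 69*(-127) = (-18 + 0) - 8763 = -18 - 8763 = -8781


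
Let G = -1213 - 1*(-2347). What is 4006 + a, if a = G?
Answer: 5140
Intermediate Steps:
G = 1134 (G = -1213 + 2347 = 1134)
a = 1134
4006 + a = 4006 + 1134 = 5140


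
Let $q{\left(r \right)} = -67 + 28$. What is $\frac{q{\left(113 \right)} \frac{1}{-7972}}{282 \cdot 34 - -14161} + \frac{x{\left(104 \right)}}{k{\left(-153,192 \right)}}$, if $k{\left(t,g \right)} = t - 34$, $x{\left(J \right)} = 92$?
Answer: $- \frac{93144809}{189327028} \approx -0.49198$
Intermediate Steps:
$k{\left(t,g \right)} = -34 + t$
$q{\left(r \right)} = -39$
$\frac{q{\left(113 \right)} \frac{1}{-7972}}{282 \cdot 34 - -14161} + \frac{x{\left(104 \right)}}{k{\left(-153,192 \right)}} = \frac{\left(-39\right) \frac{1}{-7972}}{282 \cdot 34 - -14161} + \frac{92}{-34 - 153} = \frac{\left(-39\right) \left(- \frac{1}{7972}\right)}{9588 + 14161} + \frac{92}{-187} = \frac{39}{7972 \cdot 23749} + 92 \left(- \frac{1}{187}\right) = \frac{39}{7972} \cdot \frac{1}{23749} - \frac{92}{187} = \frac{39}{189327028} - \frac{92}{187} = - \frac{93144809}{189327028}$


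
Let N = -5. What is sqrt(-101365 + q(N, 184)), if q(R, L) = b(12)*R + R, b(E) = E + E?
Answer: I*sqrt(101490) ≈ 318.58*I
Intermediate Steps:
b(E) = 2*E
q(R, L) = 25*R (q(R, L) = (2*12)*R + R = 24*R + R = 25*R)
sqrt(-101365 + q(N, 184)) = sqrt(-101365 + 25*(-5)) = sqrt(-101365 - 125) = sqrt(-101490) = I*sqrt(101490)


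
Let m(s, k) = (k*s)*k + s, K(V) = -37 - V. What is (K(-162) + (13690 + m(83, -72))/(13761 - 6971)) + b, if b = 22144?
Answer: 4332873/194 ≈ 22334.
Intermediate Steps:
m(s, k) = s + s*k² (m(s, k) = s*k² + s = s + s*k²)
(K(-162) + (13690 + m(83, -72))/(13761 - 6971)) + b = ((-37 - 1*(-162)) + (13690 + 83*(1 + (-72)²))/(13761 - 6971)) + 22144 = ((-37 + 162) + (13690 + 83*(1 + 5184))/6790) + 22144 = (125 + (13690 + 83*5185)*(1/6790)) + 22144 = (125 + (13690 + 430355)*(1/6790)) + 22144 = (125 + 444045*(1/6790)) + 22144 = (125 + 12687/194) + 22144 = 36937/194 + 22144 = 4332873/194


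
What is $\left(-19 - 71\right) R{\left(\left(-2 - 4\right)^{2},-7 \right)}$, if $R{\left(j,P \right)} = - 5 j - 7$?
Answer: $16830$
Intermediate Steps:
$R{\left(j,P \right)} = -7 - 5 j$
$\left(-19 - 71\right) R{\left(\left(-2 - 4\right)^{2},-7 \right)} = \left(-19 - 71\right) \left(-7 - 5 \left(-2 - 4\right)^{2}\right) = - 90 \left(-7 - 5 \left(-6\right)^{2}\right) = - 90 \left(-7 - 180\right) = \left(-90\right) \left(-187\right) = 16830$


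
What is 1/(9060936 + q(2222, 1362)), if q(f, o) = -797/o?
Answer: 1362/12340994035 ≈ 1.1036e-7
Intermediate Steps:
1/(9060936 + q(2222, 1362)) = 1/(9060936 - 797/1362) = 1/(12340994035/1362) = 1362/12340994035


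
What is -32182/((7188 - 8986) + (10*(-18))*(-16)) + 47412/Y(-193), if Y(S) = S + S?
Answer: -15930509/104413 ≈ -152.57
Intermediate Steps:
Y(S) = 2*S
-32182/((7188 - 8986) + (10*(-18))*(-16)) + 47412/Y(-193) = -32182/((7188 - 8986) + (10*(-18))*(-16)) + 47412/((2*(-193))) = -32182/(-1798 - 180*(-16)) + 47412/(-386) = -32182/(-1798 + 2880) + 47412*(-1/386) = -32182/1082 - 23706/193 = -32182*1/1082 - 23706/193 = -16091/541 - 23706/193 = -15930509/104413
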